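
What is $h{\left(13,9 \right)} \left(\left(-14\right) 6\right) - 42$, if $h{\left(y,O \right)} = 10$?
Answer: $-882$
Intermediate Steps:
$h{\left(13,9 \right)} \left(\left(-14\right) 6\right) - 42 = 10 \left(\left(-14\right) 6\right) - 42 = 10 \left(-84\right) - 42 = -840 - 42 = -882$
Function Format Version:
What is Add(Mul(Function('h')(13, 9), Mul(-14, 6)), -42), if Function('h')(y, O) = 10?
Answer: -882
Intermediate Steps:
Add(Mul(Function('h')(13, 9), Mul(-14, 6)), -42) = Add(Mul(10, Mul(-14, 6)), -42) = Add(Mul(10, -84), -42) = Add(-840, -42) = -882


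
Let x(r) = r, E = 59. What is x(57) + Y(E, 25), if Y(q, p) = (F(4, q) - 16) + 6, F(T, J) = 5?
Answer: 52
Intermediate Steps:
Y(q, p) = -5 (Y(q, p) = (5 - 16) + 6 = -11 + 6 = -5)
x(57) + Y(E, 25) = 57 - 5 = 52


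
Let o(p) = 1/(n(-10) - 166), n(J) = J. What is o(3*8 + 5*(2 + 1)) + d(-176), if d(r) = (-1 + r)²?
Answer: 5513903/176 ≈ 31329.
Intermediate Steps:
o(p) = -1/176 (o(p) = 1/(-10 - 166) = 1/(-176) = -1/176)
o(3*8 + 5*(2 + 1)) + d(-176) = -1/176 + (-1 - 176)² = -1/176 + (-177)² = -1/176 + 31329 = 5513903/176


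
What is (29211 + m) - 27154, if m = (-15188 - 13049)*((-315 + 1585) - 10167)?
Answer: 251226646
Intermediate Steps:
m = 251224589 (m = -28237*(1270 - 10167) = -28237*(-8897) = 251224589)
(29211 + m) - 27154 = (29211 + 251224589) - 27154 = 251253800 - 27154 = 251226646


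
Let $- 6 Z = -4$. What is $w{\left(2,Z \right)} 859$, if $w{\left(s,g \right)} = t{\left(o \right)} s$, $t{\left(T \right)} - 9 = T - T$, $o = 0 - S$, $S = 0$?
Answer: $15462$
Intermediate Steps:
$Z = \frac{2}{3}$ ($Z = \left(- \frac{1}{6}\right) \left(-4\right) = \frac{2}{3} \approx 0.66667$)
$o = 0$ ($o = 0 - 0 = 0 + 0 = 0$)
$t{\left(T \right)} = 9$ ($t{\left(T \right)} = 9 + \left(T - T\right) = 9 + 0 = 9$)
$w{\left(s,g \right)} = 9 s$
$w{\left(2,Z \right)} 859 = 9 \cdot 2 \cdot 859 = 18 \cdot 859 = 15462$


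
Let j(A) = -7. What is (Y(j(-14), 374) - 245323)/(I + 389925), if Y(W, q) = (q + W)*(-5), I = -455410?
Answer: 247158/65485 ≈ 3.7743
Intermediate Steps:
Y(W, q) = -5*W - 5*q (Y(W, q) = (W + q)*(-5) = -5*W - 5*q)
(Y(j(-14), 374) - 245323)/(I + 389925) = ((-5*(-7) - 5*374) - 245323)/(-455410 + 389925) = ((35 - 1870) - 245323)/(-65485) = (-1835 - 245323)*(-1/65485) = -247158*(-1/65485) = 247158/65485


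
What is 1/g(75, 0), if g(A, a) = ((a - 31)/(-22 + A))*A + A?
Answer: 53/1650 ≈ 0.032121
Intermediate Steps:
g(A, a) = A + A*(-31 + a)/(-22 + A) (g(A, a) = ((-31 + a)/(-22 + A))*A + A = A*(-31 + a)/(-22 + A) + A = A + A*(-31 + a)/(-22 + A))
1/g(75, 0) = 1/(75*(-53 + 75 + 0)/(-22 + 75)) = 1/(75*22/53) = 1/(75*(1/53)*22) = 1/(1650/53) = 53/1650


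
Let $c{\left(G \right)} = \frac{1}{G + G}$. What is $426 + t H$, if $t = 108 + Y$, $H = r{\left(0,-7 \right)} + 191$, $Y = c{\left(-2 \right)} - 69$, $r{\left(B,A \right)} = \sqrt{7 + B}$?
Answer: $\frac{31309}{4} + \frac{155 \sqrt{7}}{4} \approx 7929.8$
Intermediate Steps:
$c{\left(G \right)} = \frac{1}{2 G}$
$Y = - \frac{277}{4}$ ($Y = \frac{1}{2 \left(-2\right)} - 69 = \frac{1}{2} \left(- \frac{1}{2}\right) - 69 = - \frac{1}{4} - 69 = - \frac{277}{4} \approx -69.25$)
$H = 191 + \sqrt{7}$ ($H = \sqrt{7 + 0} + 191 = \sqrt{7} + 191 = 191 + \sqrt{7} \approx 193.65$)
$t = \frac{155}{4}$ ($t = 108 - \frac{277}{4} = \frac{155}{4} \approx 38.75$)
$426 + t H = 426 + \frac{155 \left(191 + \sqrt{7}\right)}{4} = 426 + \left(\frac{29605}{4} + \frac{155 \sqrt{7}}{4}\right) = \frac{31309}{4} + \frac{155 \sqrt{7}}{4}$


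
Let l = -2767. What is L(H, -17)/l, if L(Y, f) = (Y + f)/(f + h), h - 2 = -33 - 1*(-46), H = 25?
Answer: 4/2767 ≈ 0.0014456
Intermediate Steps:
h = 15 (h = 2 + (-33 - 1*(-46)) = 2 + (-33 + 46) = 2 + 13 = 15)
L(Y, f) = (Y + f)/(15 + f) (L(Y, f) = (Y + f)/(f + 15) = (Y + f)/(15 + f))
L(H, -17)/l = ((25 - 17)/(15 - 17))/(-2767) = (8/(-2))*(-1/2767) = -1/2*8*(-1/2767) = -4*(-1/2767) = 4/2767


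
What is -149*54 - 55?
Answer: -8101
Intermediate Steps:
-149*54 - 55 = -8046 - 55 = -8101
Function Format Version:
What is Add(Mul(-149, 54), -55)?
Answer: -8101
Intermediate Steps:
Add(Mul(-149, 54), -55) = Add(-8046, -55) = -8101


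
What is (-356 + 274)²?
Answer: 6724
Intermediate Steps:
(-356 + 274)² = (-82)² = 6724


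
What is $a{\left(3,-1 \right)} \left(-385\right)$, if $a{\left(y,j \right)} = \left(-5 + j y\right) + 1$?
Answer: $2695$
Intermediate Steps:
$a{\left(y,j \right)} = -4 + j y$
$a{\left(3,-1 \right)} \left(-385\right) = \left(-4 - 3\right) \left(-385\right) = \left(-7\right) \left(-385\right) = 2695$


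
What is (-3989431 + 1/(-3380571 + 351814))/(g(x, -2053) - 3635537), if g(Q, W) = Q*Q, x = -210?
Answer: 12083017067268/10877589953809 ≈ 1.1108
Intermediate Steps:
g(Q, W) = Q**2
(-3989431 + 1/(-3380571 + 351814))/(g(x, -2053) - 3635537) = (-3989431 + 1/(-3380571 + 351814))/((-210)**2 - 3635537) = (-3989431 + 1/(-3028757))/(44100 - 3635537) = (-3989431 - 1/3028757)/(-3591437) = -12083017067268/3028757*(-1/3591437) = 12083017067268/10877589953809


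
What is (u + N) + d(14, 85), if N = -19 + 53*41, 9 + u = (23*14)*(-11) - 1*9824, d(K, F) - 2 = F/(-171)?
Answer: -1918534/171 ≈ -11220.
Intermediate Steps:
d(K, F) = 2 - F/171 (d(K, F) = 2 + F/(-171) = 2 + F*(-1/171) = 2 - F/171)
u = -13375 (u = -9 + ((23*14)*(-11) - 1*9824) = -9 + (322*(-11) - 9824) = -9 + (-3542 - 9824) = -9 - 13366 = -13375)
N = 2154 (N = -19 + 2173 = 2154)
(u + N) + d(14, 85) = (-13375 + 2154) + (2 - 1/171*85) = -11221 + (2 - 85/171) = -11221 + 257/171 = -1918534/171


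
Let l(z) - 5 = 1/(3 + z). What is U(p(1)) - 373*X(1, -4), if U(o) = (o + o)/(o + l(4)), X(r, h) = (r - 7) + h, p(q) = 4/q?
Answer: 29847/8 ≈ 3730.9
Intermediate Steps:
l(z) = 5 + 1/(3 + z)
X(r, h) = -7 + h + r (X(r, h) = (-7 + r) + h = -7 + h + r)
U(o) = 2*o/(36/7 + o) (U(o) = (o + o)/(o + (16 + 5*4)/(3 + 4)) = (2*o)/(o + (16 + 20)/7) = (2*o)/(o + (⅐)*36) = (2*o)/(o + 36/7) = (2*o)/(36/7 + o) = 2*o/(36/7 + o))
U(p(1)) - 373*X(1, -4) = 14*(4/1)/(36 + 7*(4/1)) - 373*(-7 - 4 + 1) = 14*(4*1)/(36 + 7*(4*1)) - 373*(-10) = 14*4/(36 + 7*4) + 3730 = 14*4/(36 + 28) + 3730 = 14*4/64 + 3730 = 14*4*(1/64) + 3730 = 7/8 + 3730 = 29847/8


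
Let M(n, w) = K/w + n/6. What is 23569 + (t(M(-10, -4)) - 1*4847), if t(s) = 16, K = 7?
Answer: 18738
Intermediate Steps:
M(n, w) = 7/w + n/6
23569 + (t(M(-10, -4)) - 1*4847) = 23569 + (16 - 1*4847) = 23569 + (16 - 4847) = 23569 - 4831 = 18738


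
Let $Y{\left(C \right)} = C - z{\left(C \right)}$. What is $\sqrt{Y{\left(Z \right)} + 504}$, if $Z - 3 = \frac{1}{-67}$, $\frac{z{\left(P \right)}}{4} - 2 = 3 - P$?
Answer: $\frac{2 \sqrt{559919}}{67} \approx 22.337$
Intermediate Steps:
$z{\left(P \right)} = 20 - 4 P$ ($z{\left(P \right)} = 8 + 4 \left(3 - P\right) = 8 - \left(-12 + 4 P\right) = 20 - 4 P$)
$Z = \frac{200}{67}$ ($Z = 3 + \frac{1}{-67} = 3 - \frac{1}{67} = \frac{200}{67} \approx 2.9851$)
$Y{\left(C \right)} = -20 + 5 C$ ($Y{\left(C \right)} = C - \left(20 - 4 C\right) = C + \left(-20 + 4 C\right) = -20 + 5 C$)
$\sqrt{Y{\left(Z \right)} + 504} = \sqrt{\left(-20 + 5 \cdot \frac{200}{67}\right) + 504} = \sqrt{\left(-20 + \frac{1000}{67}\right) + 504} = \sqrt{- \frac{340}{67} + 504} = \sqrt{\frac{33428}{67}} = \frac{2 \sqrt{559919}}{67}$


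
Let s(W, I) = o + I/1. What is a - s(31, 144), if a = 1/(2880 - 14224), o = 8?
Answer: -1724289/11344 ≈ -152.00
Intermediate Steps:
s(W, I) = 8 + I (s(W, I) = 8 + I/1 = 8 + I*1 = 8 + I)
a = -1/11344 (a = 1/(-11344) = -1/11344 ≈ -8.8152e-5)
a - s(31, 144) = -1/11344 - (8 + 144) = -1/11344 - 1*152 = -1/11344 - 152 = -1724289/11344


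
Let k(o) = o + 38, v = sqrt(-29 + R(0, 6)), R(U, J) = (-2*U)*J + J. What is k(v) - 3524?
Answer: -3486 + I*sqrt(23) ≈ -3486.0 + 4.7958*I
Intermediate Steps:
R(U, J) = J - 2*J*U (R(U, J) = -2*J*U + J = J - 2*J*U)
v = I*sqrt(23) (v = sqrt(-29 + 6*(1 - 2*0)) = sqrt(-29 + 6*(1 + 0)) = sqrt(-29 + 6*1) = sqrt(-29 + 6) = sqrt(-23) = I*sqrt(23) ≈ 4.7958*I)
k(o) = 38 + o
k(v) - 3524 = (38 + I*sqrt(23)) - 3524 = -3486 + I*sqrt(23)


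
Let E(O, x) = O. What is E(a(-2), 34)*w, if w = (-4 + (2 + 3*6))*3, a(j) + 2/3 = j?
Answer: -128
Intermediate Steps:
a(j) = -2/3 + j
w = 48 (w = (-4 + (2 + 18))*3 = (-4 + 20)*3 = 16*3 = 48)
E(a(-2), 34)*w = (-2/3 - 2)*48 = -8/3*48 = -128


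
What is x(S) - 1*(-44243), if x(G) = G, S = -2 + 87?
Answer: 44328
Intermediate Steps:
S = 85
x(S) - 1*(-44243) = 85 - 1*(-44243) = 85 + 44243 = 44328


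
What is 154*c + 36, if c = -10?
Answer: -1504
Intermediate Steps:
154*c + 36 = 154*(-10) + 36 = -1540 + 36 = -1504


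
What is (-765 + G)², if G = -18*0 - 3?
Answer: 589824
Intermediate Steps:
G = -3 (G = 0 - 3 = -3)
(-765 + G)² = (-765 - 3)² = (-768)² = 589824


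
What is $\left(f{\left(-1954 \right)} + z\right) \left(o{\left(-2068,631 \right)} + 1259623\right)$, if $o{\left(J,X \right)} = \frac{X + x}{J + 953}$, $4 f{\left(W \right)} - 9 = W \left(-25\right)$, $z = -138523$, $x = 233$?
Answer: $- \frac{709589027960973}{4460} \approx -1.591 \cdot 10^{11}$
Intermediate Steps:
$f{\left(W \right)} = \frac{9}{4} - \frac{25 W}{4}$ ($f{\left(W \right)} = \frac{9}{4} + \frac{W \left(-25\right)}{4} = \frac{9}{4} + \frac{\left(-25\right) W}{4} = \frac{9}{4} - \frac{25 W}{4}$)
$o{\left(J,X \right)} = \frac{233 + X}{953 + J}$ ($o{\left(J,X \right)} = \frac{X + 233}{J + 953} = \frac{233 + X}{953 + J}$)
$\left(f{\left(-1954 \right)} + z\right) \left(o{\left(-2068,631 \right)} + 1259623\right) = \left(\left(\frac{9}{4} - - \frac{24425}{2}\right) - 138523\right) \left(\frac{233 + 631}{953 - 2068} + 1259623\right) = \left(\left(\frac{9}{4} + \frac{24425}{2}\right) - 138523\right) \left(\frac{1}{-1115} \cdot 864 + 1259623\right) = \left(\frac{48859}{4} - 138523\right) \left(\left(- \frac{1}{1115}\right) 864 + 1259623\right) = - \frac{505233 \left(- \frac{864}{1115} + 1259623\right)}{4} = \left(- \frac{505233}{4}\right) \frac{1404478781}{1115} = - \frac{709589027960973}{4460}$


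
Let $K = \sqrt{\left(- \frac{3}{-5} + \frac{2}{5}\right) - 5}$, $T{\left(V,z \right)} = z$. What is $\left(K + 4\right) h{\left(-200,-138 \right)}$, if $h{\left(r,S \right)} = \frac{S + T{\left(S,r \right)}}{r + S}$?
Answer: $4 + 2 i \approx 4.0 + 2.0 i$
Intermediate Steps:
$h{\left(r,S \right)} = 1$ ($h{\left(r,S \right)} = \frac{S + r}{r + S} = \frac{S + r}{S + r} = 1$)
$K = 2 i$ ($K = \sqrt{\left(\left(-3\right) \left(- \frac{1}{5}\right) + 2 \cdot \frac{1}{5}\right) - 5} = \sqrt{\left(\frac{3}{5} + \frac{2}{5}\right) - 5} = \sqrt{1 - 5} = \sqrt{-4} = 2 i \approx 2.0 i$)
$\left(K + 4\right) h{\left(-200,-138 \right)} = \left(2 i + 4\right) 1 = \left(4 + 2 i\right) 1 = 4 + 2 i$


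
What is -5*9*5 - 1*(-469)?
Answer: 244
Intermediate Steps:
-5*9*5 - 1*(-469) = -45*5 + 469 = -225 + 469 = 244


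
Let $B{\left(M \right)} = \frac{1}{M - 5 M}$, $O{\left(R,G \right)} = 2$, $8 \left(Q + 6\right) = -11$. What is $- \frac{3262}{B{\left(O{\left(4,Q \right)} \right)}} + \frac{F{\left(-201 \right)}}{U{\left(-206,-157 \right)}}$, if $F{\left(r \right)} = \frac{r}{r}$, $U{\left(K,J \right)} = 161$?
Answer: $\frac{4201457}{161} \approx 26096.0$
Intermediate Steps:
$Q = - \frac{59}{8}$ ($Q = -6 + \frac{1}{8} \left(-11\right) = -6 - \frac{11}{8} = - \frac{59}{8} \approx -7.375$)
$F{\left(r \right)} = 1$
$B{\left(M \right)} = - \frac{1}{4 M}$ ($B{\left(M \right)} = \frac{1}{\left(-4\right) M} = - \frac{1}{4 M}$)
$- \frac{3262}{B{\left(O{\left(4,Q \right)} \right)}} + \frac{F{\left(-201 \right)}}{U{\left(-206,-157 \right)}} = - \frac{3262}{\left(- \frac{1}{4}\right) \frac{1}{2}} + 1 \cdot \frac{1}{161} = - \frac{3262}{- \frac{1}{8}} + \frac{1}{161} = \left(-3262\right) \left(-8\right) + \frac{1}{161} = 26096 + \frac{1}{161} = \frac{4201457}{161}$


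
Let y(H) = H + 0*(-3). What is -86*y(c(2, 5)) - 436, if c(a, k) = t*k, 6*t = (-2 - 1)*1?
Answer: -221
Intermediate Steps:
t = -½ (t = ((-2 - 1)*1)/6 = (-3*1)/6 = (⅙)*(-3) = -½ ≈ -0.50000)
c(a, k) = -k/2
y(H) = H (y(H) = H + 0 = H)
-86*y(c(2, 5)) - 436 = -(-43)*5 - 436 = -86*(-5/2) - 436 = 215 - 436 = -221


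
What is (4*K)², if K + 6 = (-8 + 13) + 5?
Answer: 256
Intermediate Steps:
K = 4 (K = -6 + ((-8 + 13) + 5) = -6 + (5 + 5) = -6 + 10 = 4)
(4*K)² = (4*4)² = 16² = 256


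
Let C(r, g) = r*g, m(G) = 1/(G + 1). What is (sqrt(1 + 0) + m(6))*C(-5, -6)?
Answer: 240/7 ≈ 34.286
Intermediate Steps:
m(G) = 1/(1 + G)
C(r, g) = g*r
(sqrt(1 + 0) + m(6))*C(-5, -6) = (sqrt(1 + 0) + 1/(1 + 6))*(-6*(-5)) = (sqrt(1) + 1/7)*30 = (1 + 1/7)*30 = (8/7)*30 = 240/7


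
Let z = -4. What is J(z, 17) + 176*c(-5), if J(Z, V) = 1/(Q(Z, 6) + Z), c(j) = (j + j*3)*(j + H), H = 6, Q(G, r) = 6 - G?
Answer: -21119/6 ≈ -3519.8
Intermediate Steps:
c(j) = 4*j*(6 + j) (c(j) = (j + j*3)*(j + 6) = (j + 3*j)*(6 + j) = (4*j)*(6 + j) = 4*j*(6 + j))
J(Z, V) = ⅙ (J(Z, V) = 1/((6 - Z) + Z) = 1/6 = ⅙)
J(z, 17) + 176*c(-5) = ⅙ + 176*(4*(-5)*(6 - 5)) = ⅙ + 176*(4*(-5)*1) = ⅙ + 176*(-20) = ⅙ - 3520 = -21119/6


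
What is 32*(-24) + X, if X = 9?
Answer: -759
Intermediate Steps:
32*(-24) + X = 32*(-24) + 9 = -768 + 9 = -759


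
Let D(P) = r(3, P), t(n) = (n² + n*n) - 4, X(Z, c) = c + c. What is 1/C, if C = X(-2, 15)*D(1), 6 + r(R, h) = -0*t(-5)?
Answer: -1/180 ≈ -0.0055556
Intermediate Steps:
X(Z, c) = 2*c
t(n) = -4 + 2*n² (t(n) = (n² + n²) - 4 = 2*n² - 4 = -4 + 2*n²)
r(R, h) = -6 (r(R, h) = -6 - 0*(-4 + 2*(-5)²) = -6 - 0*(-4 + 2*25) = -6 - 0*(-4 + 50) = -6 - 0*46 = -6 - 1*0 = -6 + 0 = -6)
D(P) = -6
C = -180 (C = (2*15)*(-6) = 30*(-6) = -180)
1/C = 1/(-180) = -1/180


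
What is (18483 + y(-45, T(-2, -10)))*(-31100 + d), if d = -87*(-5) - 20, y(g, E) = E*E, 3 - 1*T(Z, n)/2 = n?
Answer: -587893915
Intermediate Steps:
T(Z, n) = 6 - 2*n
y(g, E) = E²
d = 415 (d = 435 - 20 = 415)
(18483 + y(-45, T(-2, -10)))*(-31100 + d) = (18483 + (6 - 2*(-10))²)*(-31100 + 415) = (18483 + (6 + 20)²)*(-30685) = (18483 + 26²)*(-30685) = (18483 + 676)*(-30685) = 19159*(-30685) = -587893915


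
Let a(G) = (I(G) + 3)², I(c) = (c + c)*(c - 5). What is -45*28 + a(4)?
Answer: -1235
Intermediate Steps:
I(c) = 2*c*(-5 + c) (I(c) = (2*c)*(-5 + c) = 2*c*(-5 + c))
a(G) = (3 + 2*G*(-5 + G))² (a(G) = (2*G*(-5 + G) + 3)² = (3 + 2*G*(-5 + G))²)
-45*28 + a(4) = -45*28 + (3 + 2*4*(-5 + 4))² = -1260 + (3 + 2*4*(-1))² = -1260 + (3 - 8)² = -1260 + (-5)² = -1260 + 25 = -1235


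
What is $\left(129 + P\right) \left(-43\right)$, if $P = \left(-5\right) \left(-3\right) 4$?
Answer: $-8127$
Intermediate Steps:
$P = 60$ ($P = 15 \cdot 4 = 60$)
$\left(129 + P\right) \left(-43\right) = \left(129 + 60\right) \left(-43\right) = 189 \left(-43\right) = -8127$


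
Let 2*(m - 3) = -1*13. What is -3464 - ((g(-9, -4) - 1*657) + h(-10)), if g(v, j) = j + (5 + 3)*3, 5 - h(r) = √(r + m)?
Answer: -2832 + 3*I*√6/2 ≈ -2832.0 + 3.6742*I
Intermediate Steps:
m = -7/2 (m = 3 + (-1*13)/2 = 3 + (½)*(-13) = 3 - 13/2 = -7/2 ≈ -3.5000)
h(r) = 5 - √(-7/2 + r) (h(r) = 5 - √(r - 7/2) = 5 - √(-7/2 + r))
g(v, j) = 24 + j (g(v, j) = j + 8*3 = j + 24 = 24 + j)
-3464 - ((g(-9, -4) - 1*657) + h(-10)) = -3464 - (((24 - 4) - 1*657) + (5 - √(-14 + 4*(-10))/2)) = -3464 - ((20 - 657) + (5 - √(-14 - 40)/2)) = -3464 - (-637 + (5 - 3*I*√6/2)) = -3464 - (-632 - 3*I*√6/2) = -3464 + (632 + 3*I*√6/2) = -2832 + 3*I*√6/2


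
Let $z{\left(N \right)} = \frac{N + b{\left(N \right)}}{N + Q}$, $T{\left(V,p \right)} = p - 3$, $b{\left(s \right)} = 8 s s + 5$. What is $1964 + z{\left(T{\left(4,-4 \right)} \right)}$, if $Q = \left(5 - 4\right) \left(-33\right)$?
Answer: $\frac{7817}{4} \approx 1954.3$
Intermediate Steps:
$Q = -33$ ($Q = \left(5 - 4\right) \left(-33\right) = 1 \left(-33\right) = -33$)
$b{\left(s \right)} = 5 + 8 s^{2}$ ($b{\left(s \right)} = 8 s^{2} + 5 = 5 + 8 s^{2}$)
$T{\left(V,p \right)} = -3 + p$ ($T{\left(V,p \right)} = p - 3 = -3 + p$)
$z{\left(N \right)} = \frac{5 + N + 8 N^{2}}{-33 + N}$ ($z{\left(N \right)} = \frac{N + \left(5 + 8 N^{2}\right)}{N - 33} = \frac{5 + N + 8 N^{2}}{-33 + N}$)
$1964 + z{\left(T{\left(4,-4 \right)} \right)} = 1964 + \frac{5 - 7 + 8 \left(-3 - 4\right)^{2}}{-33 - 7} = 1964 + \frac{5 - 7 + 8 \left(-7\right)^{2}}{-33 - 7} = 1964 + \frac{5 - 7 + 8 \cdot 49}{-40} = 1964 - \frac{5 - 7 + 392}{40} = 1964 - \frac{39}{4} = \frac{7817}{4}$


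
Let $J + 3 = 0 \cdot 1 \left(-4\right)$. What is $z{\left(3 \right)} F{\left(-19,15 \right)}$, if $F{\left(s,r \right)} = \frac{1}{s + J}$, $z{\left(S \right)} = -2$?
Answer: $\frac{1}{11} \approx 0.090909$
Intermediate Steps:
$J = -3$ ($J = -3 + 0 \cdot 1 \left(-4\right) = -3 + 0 \left(-4\right) = -3 + 0 = -3$)
$F{\left(s,r \right)} = \frac{1}{-3 + s}$ ($F{\left(s,r \right)} = \frac{1}{s - 3} = \frac{1}{-3 + s}$)
$z{\left(3 \right)} F{\left(-19,15 \right)} = - \frac{2}{-3 - 19} = - \frac{2}{-22} = \left(-2\right) \left(- \frac{1}{22}\right) = \frac{1}{11}$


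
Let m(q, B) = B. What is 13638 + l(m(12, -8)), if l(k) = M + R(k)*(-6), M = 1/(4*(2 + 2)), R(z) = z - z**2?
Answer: 225121/16 ≈ 14070.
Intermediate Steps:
M = 1/16 (M = 1/(4*4) = 1/16 ≈ 0.062500)
l(k) = 1/16 - 6*k*(1 - k) (l(k) = 1/16 + (k*(1 - k))*(-6) = 1/16 - 6*k*(1 - k))
13638 + l(m(12, -8)) = 13638 + (1/16 + 6*(-8)*(-1 - 8)) = 13638 + (1/16 + 6*(-8)*(-9)) = 13638 + (1/16 + 432) = 13638 + 6913/16 = 225121/16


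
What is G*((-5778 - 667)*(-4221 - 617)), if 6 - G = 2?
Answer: 124723640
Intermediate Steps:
G = 4 (G = 6 - 1*2 = 6 - 2 = 4)
G*((-5778 - 667)*(-4221 - 617)) = 4*((-5778 - 667)*(-4221 - 617)) = 4*(-6445*(-4838)) = 4*31180910 = 124723640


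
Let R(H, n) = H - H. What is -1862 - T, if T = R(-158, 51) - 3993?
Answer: 2131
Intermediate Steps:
R(H, n) = 0
T = -3993 (T = 0 - 3993 = -3993)
-1862 - T = -1862 - 1*(-3993) = -1862 + 3993 = 2131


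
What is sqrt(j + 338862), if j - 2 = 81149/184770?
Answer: sqrt(1285423999267370)/61590 ≈ 582.12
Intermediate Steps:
j = 450689/184770 (j = 2 + 81149/184770 = 450689/184770 ≈ 2.4392)
sqrt(j + 338862) = sqrt(450689/184770 + 338862) = sqrt(62611982429/184770) = sqrt(1285423999267370)/61590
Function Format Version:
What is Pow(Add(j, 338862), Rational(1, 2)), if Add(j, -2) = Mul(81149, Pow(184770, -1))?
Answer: Mul(Rational(1, 61590), Pow(1285423999267370, Rational(1, 2))) ≈ 582.12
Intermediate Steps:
j = Rational(450689, 184770) (j = Add(2, Mul(81149, Pow(184770, -1))) = Add(2, Mul(81149, Rational(1, 184770))) = Add(2, Rational(81149, 184770)) = Rational(450689, 184770) ≈ 2.4392)
Pow(Add(j, 338862), Rational(1, 2)) = Pow(Add(Rational(450689, 184770), 338862), Rational(1, 2)) = Pow(Rational(62611982429, 184770), Rational(1, 2)) = Mul(Rational(1, 61590), Pow(1285423999267370, Rational(1, 2)))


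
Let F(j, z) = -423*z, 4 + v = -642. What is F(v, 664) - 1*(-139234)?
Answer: -141638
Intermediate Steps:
v = -646 (v = -4 - 642 = -646)
F(v, 664) - 1*(-139234) = -423*664 - 1*(-139234) = -280872 + 139234 = -141638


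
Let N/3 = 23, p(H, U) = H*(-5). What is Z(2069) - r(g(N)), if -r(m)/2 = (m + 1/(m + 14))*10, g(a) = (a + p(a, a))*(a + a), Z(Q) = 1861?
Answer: -14466197273/19037 ≈ -7.5990e+5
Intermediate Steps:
p(H, U) = -5*H
N = 69 (N = 3*23 = 69)
g(a) = -8*a² (g(a) = (a - 5*a)*(a + a) = (-4*a)*(2*a) = -8*a²)
r(m) = -20*m - 20/(14 + m) (r(m) = -2*(m + 1/(m + 14))*10 = -2*(m + 1/(14 + m))*10 = -2*(10*m + 10/(14 + m)) = -20*m - 20/(14 + m))
Z(2069) - r(g(N)) = 1861 - 20*(-1 - (-8*69²)² - (-112)*69²)/(14 - 8*69²) = 1861 - 20*(-1 - (-8*4761)² - (-112)*4761)/(14 - 8*4761) = 1861 - 20*(-1 - 1*(-38088)² - 14*(-38088))/(14 - 38088) = 1861 - 20*(-1 - 1*1450695744 + 533232)/(-38074) = 1861 - 20*(-1)*(-1 - 1450695744 + 533232)/38074 = 1861 - 20*(-1)*(-1450162513)/38074 = 1861 - 1*14501625130/19037 = 1861 - 14501625130/19037 = -14466197273/19037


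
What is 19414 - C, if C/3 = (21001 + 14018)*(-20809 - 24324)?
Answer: 4741556995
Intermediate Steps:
C = -4741537581 (C = 3*((21001 + 14018)*(-20809 - 24324)) = 3*(35019*(-45133)) = 3*(-1580512527) = -4741537581)
19414 - C = 19414 - 1*(-4741537581) = 19414 + 4741537581 = 4741556995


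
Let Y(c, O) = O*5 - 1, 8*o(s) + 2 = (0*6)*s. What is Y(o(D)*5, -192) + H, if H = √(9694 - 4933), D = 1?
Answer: -892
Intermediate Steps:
H = 69 (H = √4761 = 69)
o(s) = -¼ (o(s) = -¼ + ((0*6)*s)/8 = -¼ + (0*s)/8 = -¼ + (⅛)*0 = -¼ + 0 = -¼)
Y(c, O) = -1 + 5*O (Y(c, O) = 5*O - 1 = -1 + 5*O)
Y(o(D)*5, -192) + H = (-1 + 5*(-192)) + 69 = (-1 - 960) + 69 = -961 + 69 = -892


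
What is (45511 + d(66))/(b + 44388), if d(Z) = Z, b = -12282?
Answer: 45577/32106 ≈ 1.4196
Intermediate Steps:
(45511 + d(66))/(b + 44388) = (45511 + 66)/(-12282 + 44388) = 45577/32106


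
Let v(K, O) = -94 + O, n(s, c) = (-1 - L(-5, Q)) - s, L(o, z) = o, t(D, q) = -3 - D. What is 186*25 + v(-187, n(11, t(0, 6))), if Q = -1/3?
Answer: 4549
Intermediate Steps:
Q = -⅓ (Q = -1*⅓ = -⅓ ≈ -0.33333)
n(s, c) = 4 - s (n(s, c) = (-1 - 1*(-5)) - s = (-1 + 5) - s = 4 - s)
186*25 + v(-187, n(11, t(0, 6))) = 186*25 + (-94 + (4 - 1*11)) = 4650 + (-94 + (4 - 11)) = 4650 + (-94 - 7) = 4650 - 101 = 4549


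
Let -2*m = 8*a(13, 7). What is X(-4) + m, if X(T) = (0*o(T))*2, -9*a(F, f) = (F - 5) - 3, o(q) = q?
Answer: 20/9 ≈ 2.2222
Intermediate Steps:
a(F, f) = 8/9 - F/9 (a(F, f) = -((F - 5) - 3)/9 = -((-5 + F) - 3)/9 = -(-8 + F)/9 = 8/9 - F/9)
X(T) = 0 (X(T) = (0*T)*2 = 0*2 = 0)
m = 20/9 (m = -4*(8/9 - 1/9*13) = -4*(8/9 - 13/9) = -4*(-5)/9 = -1/2*(-40/9) = 20/9 ≈ 2.2222)
X(-4) + m = 0 + 20/9 = 20/9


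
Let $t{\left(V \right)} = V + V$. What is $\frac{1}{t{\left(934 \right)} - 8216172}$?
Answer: $- \frac{1}{8214304} \approx -1.2174 \cdot 10^{-7}$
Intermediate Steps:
$t{\left(V \right)} = 2 V$
$\frac{1}{t{\left(934 \right)} - 8216172} = \frac{1}{2 \cdot 934 - 8216172} = \frac{1}{1868 - 8216172} = \frac{1}{-8214304} = - \frac{1}{8214304}$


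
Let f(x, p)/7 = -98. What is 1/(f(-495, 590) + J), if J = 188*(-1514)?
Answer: -1/285318 ≈ -3.5049e-6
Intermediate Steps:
J = -284632
f(x, p) = -686 (f(x, p) = 7*(-98) = -686)
1/(f(-495, 590) + J) = 1/(-686 - 284632) = 1/(-285318) = -1/285318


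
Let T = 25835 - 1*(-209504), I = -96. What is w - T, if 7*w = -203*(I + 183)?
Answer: -237862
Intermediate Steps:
w = -2523 (w = (-203*(-96 + 183))/7 = (-203*87)/7 = (⅐)*(-17661) = -2523)
T = 235339 (T = 25835 + 209504 = 235339)
w - T = -2523 - 1*235339 = -2523 - 235339 = -237862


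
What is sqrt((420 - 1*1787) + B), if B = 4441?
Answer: sqrt(3074) ≈ 55.444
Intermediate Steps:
sqrt((420 - 1*1787) + B) = sqrt((420 - 1*1787) + 4441) = sqrt((420 - 1787) + 4441) = sqrt(-1367 + 4441) = sqrt(3074)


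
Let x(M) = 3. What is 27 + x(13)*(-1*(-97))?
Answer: 318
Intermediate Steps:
27 + x(13)*(-1*(-97)) = 27 + 3*(-1*(-97)) = 27 + 3*97 = 27 + 291 = 318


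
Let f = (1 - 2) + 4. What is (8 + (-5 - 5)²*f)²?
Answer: 94864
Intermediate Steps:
f = 3 (f = -1 + 4 = 3)
(8 + (-5 - 5)²*f)² = (8 + (-5 - 5)²*3)² = (8 + (-10)²*3)² = (8 + 100*3)² = (8 + 300)² = 308² = 94864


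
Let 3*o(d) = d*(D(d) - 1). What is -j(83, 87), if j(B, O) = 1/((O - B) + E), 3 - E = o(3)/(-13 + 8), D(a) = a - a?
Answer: -5/34 ≈ -0.14706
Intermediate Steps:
D(a) = 0
o(d) = -d/3 (o(d) = (d*(0 - 1))/3 = (d*(-1))/3 = (-d)/3 = -d/3)
E = 14/5 (E = 3 - (-⅓*3)/(-13 + 8) = 3 - (-1)/(-5) = 3 - (-1)*(-1)/5 = 3 - 1*⅕ = 3 - ⅕ = 14/5 ≈ 2.8000)
j(B, O) = 1/(14/5 + O - B) (j(B, O) = 1/((O - B) + 14/5) = 1/(14/5 + O - B))
-j(83, 87) = -5/(14 - 5*83 + 5*87) = -5/(14 - 415 + 435) = -5/34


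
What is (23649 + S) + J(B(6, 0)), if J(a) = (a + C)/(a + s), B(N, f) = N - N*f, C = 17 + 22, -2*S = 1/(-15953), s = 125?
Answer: 98846830115/4179686 ≈ 23649.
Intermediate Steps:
S = 1/31906 (S = -½/(-15953) = -½*(-1/15953) = 1/31906 ≈ 3.1342e-5)
C = 39
B(N, f) = N - N*f
J(a) = (39 + a)/(125 + a) (J(a) = (a + 39)/(a + 125) = (39 + a)/(125 + a))
(23649 + S) + J(B(6, 0)) = (23649 + 1/31906) + (39 + 6*(1 - 1*0))/(125 + 6*(1 - 1*0)) = 754544995/31906 + (39 + 6*(1 + 0))/(125 + 6*(1 + 0)) = 754544995/31906 + (39 + 6*1)/(125 + 6*1) = 754544995/31906 + (39 + 6)/(125 + 6) = 754544995/31906 + 45/131 = 98846830115/4179686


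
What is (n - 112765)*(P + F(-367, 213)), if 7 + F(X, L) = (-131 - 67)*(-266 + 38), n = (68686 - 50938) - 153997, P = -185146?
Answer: 34864201126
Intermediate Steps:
n = -136249 (n = 17748 - 153997 = -136249)
F(X, L) = 45137 (F(X, L) = -7 + (-131 - 67)*(-266 + 38) = -7 - 198*(-228) = -7 + 45144 = 45137)
(n - 112765)*(P + F(-367, 213)) = (-136249 - 112765)*(-185146 + 45137) = -249014*(-140009) = 34864201126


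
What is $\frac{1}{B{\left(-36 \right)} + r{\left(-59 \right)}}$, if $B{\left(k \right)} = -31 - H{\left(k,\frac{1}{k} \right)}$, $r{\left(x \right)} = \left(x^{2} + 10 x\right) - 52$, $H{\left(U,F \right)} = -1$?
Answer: $\frac{1}{2809} \approx 0.000356$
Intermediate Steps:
$r{\left(x \right)} = -52 + x^{2} + 10 x$
$B{\left(k \right)} = -30$ ($B{\left(k \right)} = -31 - -1 = -31 + 1 = -30$)
$\frac{1}{B{\left(-36 \right)} + r{\left(-59 \right)}} = \frac{1}{-30 + \left(-52 + \left(-59\right)^{2} + 10 \left(-59\right)\right)} = \frac{1}{-30 - -2839} = \frac{1}{-30 + 2839} = \frac{1}{2809}$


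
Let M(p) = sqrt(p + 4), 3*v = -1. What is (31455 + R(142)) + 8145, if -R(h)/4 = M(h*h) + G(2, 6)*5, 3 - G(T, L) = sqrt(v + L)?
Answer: 39540 - 8*sqrt(5042) + 20*sqrt(51)/3 ≈ 39020.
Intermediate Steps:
v = -1/3 (v = (1/3)*(-1) = -1/3 ≈ -0.33333)
M(p) = sqrt(4 + p)
G(T, L) = 3 - sqrt(-1/3 + L)
R(h) = -60 - 4*sqrt(4 + h**2) + 20*sqrt(51)/3 (R(h) = -4*(sqrt(4 + h*h) + (3 - sqrt(-3 + 9*6)/3)*5) = -4*(sqrt(4 + h**2) + (3 - sqrt(-3 + 54)/3)*5) = -4*(sqrt(4 + h**2) + (3 - sqrt(51)/3)*5) = -4*(sqrt(4 + h**2) + (15 - 5*sqrt(51)/3)) = -4*(15 + sqrt(4 + h**2) - 5*sqrt(51)/3) = -60 - 4*sqrt(4 + h**2) + 20*sqrt(51)/3)
(31455 + R(142)) + 8145 = (31455 + (-60 - 4*sqrt(4 + 142**2) + 20*sqrt(51)/3)) + 8145 = (31455 + (-60 - 4*sqrt(4 + 20164) + 20*sqrt(51)/3)) + 8145 = (31455 + (-60 - 8*sqrt(5042) + 20*sqrt(51)/3)) + 8145 = (31395 - 8*sqrt(5042) + 20*sqrt(51)/3) + 8145 = 39540 - 8*sqrt(5042) + 20*sqrt(51)/3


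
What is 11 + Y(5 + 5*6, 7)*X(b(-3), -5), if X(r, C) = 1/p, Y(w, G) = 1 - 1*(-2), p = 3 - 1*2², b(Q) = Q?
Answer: 8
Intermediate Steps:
p = -1 (p = 3 - 1*4 = 3 - 4 = -1)
Y(w, G) = 3 (Y(w, G) = 1 + 2 = 3)
X(r, C) = -1 (X(r, C) = 1/(-1) = -1)
11 + Y(5 + 5*6, 7)*X(b(-3), -5) = 11 + 3*(-1) = 11 - 3 = 8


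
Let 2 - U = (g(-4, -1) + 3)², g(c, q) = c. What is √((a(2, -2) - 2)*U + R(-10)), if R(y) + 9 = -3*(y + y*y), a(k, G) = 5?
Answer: 2*I*√69 ≈ 16.613*I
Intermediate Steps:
R(y) = -9 - 3*y - 3*y² (R(y) = -9 - 3*(y + y*y) = -9 - 3*(y + y²) = -9 + (-3*y - 3*y²) = -9 - 3*y - 3*y²)
U = 1 (U = 2 - (-4 + 3)² = 2 - 1*(-1)² = 2 - 1*1 = 2 - 1 = 1)
√((a(2, -2) - 2)*U + R(-10)) = √((5 - 2)*1 + (-9 - 3*(-10) - 3*(-10)²)) = √(3*1 + (-9 + 30 - 3*100)) = √(3 + (-9 + 30 - 300)) = √(3 - 279) = √(-276) = 2*I*√69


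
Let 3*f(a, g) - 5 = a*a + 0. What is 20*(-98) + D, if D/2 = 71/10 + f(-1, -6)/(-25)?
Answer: -48649/25 ≈ -1946.0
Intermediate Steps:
f(a, g) = 5/3 + a²/3 (f(a, g) = 5/3 + (a*a + 0)/3 = 5/3 + (a² + 0)/3 = 5/3 + a²/3)
D = 351/25 (D = 2*(71/10 + (5/3 + (⅓)*(-1)²)/(-25)) = 2*(71*(⅒) + (5/3 + (⅓)*1)*(-1/25)) = 2*(71/10 + (5/3 + ⅓)*(-1/25)) = 2*(71/10 + 2*(-1/25)) = 2*(71/10 - 2/25) = 2*(351/50) = 351/25 ≈ 14.040)
20*(-98) + D = 20*(-98) + 351/25 = -1960 + 351/25 = -48649/25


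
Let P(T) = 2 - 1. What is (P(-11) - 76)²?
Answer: 5625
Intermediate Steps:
P(T) = 1
(P(-11) - 76)² = (1 - 76)² = (-75)² = 5625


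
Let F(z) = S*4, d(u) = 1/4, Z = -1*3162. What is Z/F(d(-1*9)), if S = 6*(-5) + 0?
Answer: 527/20 ≈ 26.350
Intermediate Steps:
Z = -3162
S = -30 (S = -30 + 0 = -30)
d(u) = 1/4
F(z) = -120 (F(z) = -30*4 = -120)
Z/F(d(-1*9)) = -3162/(-120) = -3162*(-1/120) = 527/20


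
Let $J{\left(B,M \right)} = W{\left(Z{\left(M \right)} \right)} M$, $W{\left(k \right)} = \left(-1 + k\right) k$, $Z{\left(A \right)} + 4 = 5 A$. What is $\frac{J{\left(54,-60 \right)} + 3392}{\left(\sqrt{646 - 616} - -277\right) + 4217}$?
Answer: $- \frac{4164296192}{3366001} + \frac{2779904 \sqrt{30}}{10098003} \approx -1235.7$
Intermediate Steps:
$Z{\left(A \right)} = -4 + 5 A$
$W{\left(k \right)} = k \left(-1 + k\right)$
$J{\left(B,M \right)} = M \left(-5 + 5 M\right) \left(-4 + 5 M\right)$ ($J{\left(B,M \right)} = \left(-4 + 5 M\right) \left(-1 + \left(-4 + 5 M\right)\right) M = \left(-4 + 5 M\right) \left(-5 + 5 M\right) M = \left(-5 + 5 M\right) \left(-4 + 5 M\right) M = M \left(-5 + 5 M\right) \left(-4 + 5 M\right)$)
$\frac{J{\left(54,-60 \right)} + 3392}{\left(\sqrt{646 - 616} - -277\right) + 4217} = \frac{5 \left(-60\right) \left(-1 - 60\right) \left(-4 + 5 \left(-60\right)\right) + 3392}{\left(\sqrt{646 - 616} - -277\right) + 4217} = \frac{5 \left(-60\right) \left(-61\right) \left(-4 - 300\right) + 3392}{\left(\sqrt{30} + 277\right) + 4217} = \frac{5 \left(-60\right) \left(-61\right) \left(-304\right) + 3392}{\left(277 + \sqrt{30}\right) + 4217} = \frac{-5563200 + 3392}{4494 + \sqrt{30}} = - \frac{5559808}{4494 + \sqrt{30}}$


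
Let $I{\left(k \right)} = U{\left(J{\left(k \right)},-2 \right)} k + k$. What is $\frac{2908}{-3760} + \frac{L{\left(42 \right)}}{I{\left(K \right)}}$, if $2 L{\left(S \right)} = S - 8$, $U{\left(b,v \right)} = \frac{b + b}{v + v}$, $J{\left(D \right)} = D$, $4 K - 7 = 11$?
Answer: $- \frac{32111}{8460} \approx -3.7956$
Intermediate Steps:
$K = \frac{9}{2}$ ($K = \frac{7}{4} + \frac{1}{4} \cdot 11 = \frac{7}{4} + \frac{11}{4} = \frac{9}{2} \approx 4.5$)
$U{\left(b,v \right)} = \frac{b}{v}$ ($U{\left(b,v \right)} = \frac{2 b}{2 v} = 2 b \frac{1}{2 v} = \frac{b}{v}$)
$L{\left(S \right)} = -4 + \frac{S}{2}$ ($L{\left(S \right)} = \frac{S - 8}{2} = \frac{-8 + S}{2} = -4 + \frac{S}{2}$)
$I{\left(k \right)} = k - \frac{k^{2}}{2}$ ($I{\left(k \right)} = \frac{k}{-2} k + k = k \left(- \frac{1}{2}\right) k + k = - \frac{k}{2} k + k = - \frac{k^{2}}{2} + k = k - \frac{k^{2}}{2}$)
$\frac{2908}{-3760} + \frac{L{\left(42 \right)}}{I{\left(K \right)}} = \frac{2908}{-3760} + \frac{-4 + \frac{1}{2} \cdot 42}{\frac{1}{2} \cdot \frac{9}{2} \left(2 - \frac{9}{2}\right)} = 2908 \left(- \frac{1}{3760}\right) + \frac{-4 + 21}{\frac{1}{2} \cdot \frac{9}{2} \left(2 - \frac{9}{2}\right)} = - \frac{727}{940} + \frac{17}{\frac{1}{2} \cdot \frac{9}{2} \left(- \frac{5}{2}\right)} = - \frac{727}{940} + \frac{17}{- \frac{45}{8}} = - \frac{727}{940} + 17 \left(- \frac{8}{45}\right) = - \frac{727}{940} - \frac{136}{45} = - \frac{32111}{8460}$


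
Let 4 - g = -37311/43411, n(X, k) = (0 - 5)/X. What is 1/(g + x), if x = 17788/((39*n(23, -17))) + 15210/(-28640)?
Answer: -24244175280/50761081682041 ≈ -0.00047761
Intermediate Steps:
n(X, k) = -5/X
x = -1172027731/558480 (x = 17788/((39*(-5/23))) + 15210/(-28640) = 17788/((39*(-5*1/23))) + 15210*(-1/28640) = 17788/((39*(-5/23))) - 1521/2864 = 17788/(-195/23) - 1521/2864 = 17788*(-23/195) - 1521/2864 = -409124/195 - 1521/2864 = -1172027731/558480 ≈ -2098.6)
g = 210955/43411 (g = 4 - (-37311)/43411 = 4 - 1*(-37311/43411) = 4 + 37311/43411 = 210955/43411 ≈ 4.8595)
1/(g + x) = 1/(210955/43411 - 1172027731/558480) = 1/(-50761081682041/24244175280) = -24244175280/50761081682041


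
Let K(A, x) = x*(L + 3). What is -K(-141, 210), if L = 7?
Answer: -2100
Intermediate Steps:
K(A, x) = 10*x (K(A, x) = x*(7 + 3) = x*10 = 10*x)
-K(-141, 210) = -10*210 = -1*2100 = -2100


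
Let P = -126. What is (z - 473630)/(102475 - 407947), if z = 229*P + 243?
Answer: 502241/305472 ≈ 1.6441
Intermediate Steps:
z = -28611 (z = 229*(-126) + 243 = -28854 + 243 = -28611)
(z - 473630)/(102475 - 407947) = (-28611 - 473630)/(102475 - 407947) = -502241/(-305472) = -502241*(-1/305472) = 502241/305472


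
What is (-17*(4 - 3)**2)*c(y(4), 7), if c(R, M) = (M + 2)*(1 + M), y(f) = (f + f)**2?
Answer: -1224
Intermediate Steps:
y(f) = 4*f**2 (y(f) = (2*f)**2 = 4*f**2)
c(R, M) = (1 + M)*(2 + M) (c(R, M) = (2 + M)*(1 + M) = (1 + M)*(2 + M))
(-17*(4 - 3)**2)*c(y(4), 7) = (-17*(4 - 3)**2)*(2 + 7**2 + 3*7) = (-17*1**2)*(2 + 49 + 21) = -17*1*72 = -17*72 = -1224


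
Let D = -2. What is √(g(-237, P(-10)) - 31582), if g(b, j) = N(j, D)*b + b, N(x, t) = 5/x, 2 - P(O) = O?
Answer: I*√127671/2 ≈ 178.66*I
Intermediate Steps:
P(O) = 2 - O
g(b, j) = b + 5*b/j (g(b, j) = (5/j)*b + b = 5*b/j + b = b + 5*b/j)
√(g(-237, P(-10)) - 31582) = √(-237*(5 + (2 - 1*(-10)))/(2 - 1*(-10)) - 31582) = √(-237*(5 + (2 + 10))/(2 + 10) - 31582) = √(-237*(5 + 12)/12 - 31582) = √(-237*1/12*17 - 31582) = √(-1343/4 - 31582) = √(-127671/4) = I*√127671/2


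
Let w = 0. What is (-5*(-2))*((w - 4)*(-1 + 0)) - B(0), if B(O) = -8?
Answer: 48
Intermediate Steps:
(-5*(-2))*((w - 4)*(-1 + 0)) - B(0) = (-5*(-2))*((0 - 4)*(-1 + 0)) - 1*(-8) = 10*(-4*(-1)) + 8 = 10*4 + 8 = 40 + 8 = 48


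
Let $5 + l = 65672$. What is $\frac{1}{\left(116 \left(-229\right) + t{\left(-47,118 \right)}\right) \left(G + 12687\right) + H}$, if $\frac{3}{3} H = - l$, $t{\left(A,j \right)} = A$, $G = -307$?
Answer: $- \frac{1}{329509847} \approx -3.0348 \cdot 10^{-9}$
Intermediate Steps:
$l = 65667$ ($l = -5 + 65672 = 65667$)
$H = -65667$ ($H = \left(-1\right) 65667 = -65667$)
$\frac{1}{\left(116 \left(-229\right) + t{\left(-47,118 \right)}\right) \left(G + 12687\right) + H} = \frac{1}{\left(116 \left(-229\right) - 47\right) \left(-307 + 12687\right) - 65667} = \frac{1}{\left(-26564 - 47\right) 12380 - 65667} = \frac{1}{\left(-26611\right) 12380 - 65667} = \frac{1}{-329444180 - 65667} = \frac{1}{-329509847} = - \frac{1}{329509847}$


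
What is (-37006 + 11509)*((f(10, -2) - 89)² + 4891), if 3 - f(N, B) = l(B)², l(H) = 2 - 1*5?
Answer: -354816252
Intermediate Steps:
l(H) = -3 (l(H) = 2 - 5 = -3)
f(N, B) = -6 (f(N, B) = 3 - 1*(-3)² = 3 - 1*9 = 3 - 9 = -6)
(-37006 + 11509)*((f(10, -2) - 89)² + 4891) = (-37006 + 11509)*((-6 - 89)² + 4891) = -25497*((-95)² + 4891) = -25497*(9025 + 4891) = -25497*13916 = -354816252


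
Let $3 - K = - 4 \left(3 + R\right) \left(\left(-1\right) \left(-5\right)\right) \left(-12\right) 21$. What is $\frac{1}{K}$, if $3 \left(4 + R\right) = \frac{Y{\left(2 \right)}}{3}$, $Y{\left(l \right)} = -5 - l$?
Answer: $\frac{1}{8963} \approx 0.00011157$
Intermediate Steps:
$R = - \frac{43}{9}$ ($R = -4 + \frac{\left(-5 - 2\right) \frac{1}{3}}{3} = -4 + \frac{\left(-7\right) \frac{1}{3}}{3} = -4 + \frac{1}{3} \left(- \frac{7}{3}\right) = -4 - \frac{7}{9} = - \frac{43}{9} \approx -4.7778$)
$K = 8963$ ($K = 3 - - 4 \left(3 - \frac{43}{9}\right) \left(\left(-1\right) \left(-5\right)\right) \left(-12\right) 21 = 3 - - 4 \left(\left(- \frac{16}{9}\right) 5\right) \left(-12\right) 21 = 3 - \left(-4\right) \left(- \frac{80}{9}\right) \left(-12\right) 21 = 3 - \frac{320}{9} \left(-12\right) 21 = 3 - \left(- \frac{1280}{3}\right) 21 = 3 - -8960 = 3 + 8960 = 8963$)
$\frac{1}{K} = \frac{1}{8963}$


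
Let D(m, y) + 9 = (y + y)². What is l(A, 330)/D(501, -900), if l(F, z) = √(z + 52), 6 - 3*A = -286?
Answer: √382/3239991 ≈ 6.0324e-6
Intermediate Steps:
A = 292/3 (A = 2 - ⅓*(-286) = 2 + 286/3 = 292/3 ≈ 97.333)
l(F, z) = √(52 + z)
D(m, y) = -9 + 4*y² (D(m, y) = -9 + (y + y)² = -9 + (2*y)² = -9 + 4*y²)
l(A, 330)/D(501, -900) = √(52 + 330)/(-9 + 4*(-900)²) = √382/(-9 + 4*810000) = √382/(-9 + 3240000) = √382/3239991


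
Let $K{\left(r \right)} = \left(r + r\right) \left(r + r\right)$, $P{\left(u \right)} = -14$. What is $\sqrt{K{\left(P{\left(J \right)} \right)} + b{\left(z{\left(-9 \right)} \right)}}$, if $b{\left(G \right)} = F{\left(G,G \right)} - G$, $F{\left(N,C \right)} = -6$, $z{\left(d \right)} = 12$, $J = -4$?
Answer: $\sqrt{766} \approx 27.677$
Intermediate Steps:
$K{\left(r \right)} = 4 r^{2}$ ($K{\left(r \right)} = 2 r 2 r = 4 r^{2}$)
$b{\left(G \right)} = -6 - G$
$\sqrt{K{\left(P{\left(J \right)} \right)} + b{\left(z{\left(-9 \right)} \right)}} = \sqrt{4 \left(-14\right)^{2} - 18} = \sqrt{4 \cdot 196 - 18} = \sqrt{784 - 18} = \sqrt{766}$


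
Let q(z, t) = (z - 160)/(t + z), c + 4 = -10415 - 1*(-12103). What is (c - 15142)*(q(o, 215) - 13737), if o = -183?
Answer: 2960268783/16 ≈ 1.8502e+8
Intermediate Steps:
c = 1684 (c = -4 + (-10415 - 1*(-12103)) = -4 + (-10415 + 12103) = -4 + 1688 = 1684)
q(z, t) = (-160 + z)/(t + z)
(c - 15142)*(q(o, 215) - 13737) = (1684 - 15142)*((-160 - 183)/(215 - 183) - 13737) = -13458*(-343/32 - 13737) = -13458*(-439927/32) = 2960268783/16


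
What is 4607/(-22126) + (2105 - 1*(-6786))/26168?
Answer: 38083145/289496584 ≈ 0.13155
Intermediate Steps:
4607/(-22126) + (2105 - 1*(-6786))/26168 = 4607*(-1/22126) + (2105 + 6786)*(1/26168) = -4607/22126 + 8891*(1/26168) = -4607/22126 + 8891/26168 = 38083145/289496584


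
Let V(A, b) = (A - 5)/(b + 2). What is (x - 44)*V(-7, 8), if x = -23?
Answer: 402/5 ≈ 80.400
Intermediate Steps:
V(A, b) = (-5 + A)/(2 + b)
(x - 44)*V(-7, 8) = (-23 - 44)*((-5 - 7)/(2 + 8)) = -67*(-12)/10 = -67*(-6/5) = 402/5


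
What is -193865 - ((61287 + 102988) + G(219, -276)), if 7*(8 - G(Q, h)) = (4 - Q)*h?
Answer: -2447696/7 ≈ -3.4967e+5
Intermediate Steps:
G(Q, h) = 8 - h*(4 - Q)/7 (G(Q, h) = 8 - (4 - Q)*h/7 = 8 - h*(4 - Q)/7)
-193865 - ((61287 + 102988) + G(219, -276)) = -193865 - ((61287 + 102988) + (8 - 4/7*(-276) + (1/7)*219*(-276))) = -193865 - (164275 + (8 + 1104/7 - 60444/7)) = -193865 - (164275 - 59284/7) = -193865 - 1*1090641/7 = -193865 - 1090641/7 = -2447696/7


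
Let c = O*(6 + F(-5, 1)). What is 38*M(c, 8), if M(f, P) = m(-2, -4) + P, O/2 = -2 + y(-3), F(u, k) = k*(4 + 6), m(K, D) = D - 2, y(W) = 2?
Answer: 76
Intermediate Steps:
m(K, D) = -2 + D
F(u, k) = 10*k (F(u, k) = k*10 = 10*k)
O = 0 (O = 2*(-2 + 2) = 2*0 = 0)
c = 0 (c = 0*(6 + 10*1) = 0*(6 + 10) = 0*16 = 0)
M(f, P) = -6 + P (M(f, P) = (-2 - 4) + P = -6 + P)
38*M(c, 8) = 38*(-6 + 8) = 38*2 = 76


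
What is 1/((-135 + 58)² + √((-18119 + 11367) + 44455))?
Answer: 5929/35115338 - √37703/35115338 ≈ 0.00016331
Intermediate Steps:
1/((-135 + 58)² + √((-18119 + 11367) + 44455)) = 1/((-77)² + √(-6752 + 44455)) = 1/(5929 + √37703)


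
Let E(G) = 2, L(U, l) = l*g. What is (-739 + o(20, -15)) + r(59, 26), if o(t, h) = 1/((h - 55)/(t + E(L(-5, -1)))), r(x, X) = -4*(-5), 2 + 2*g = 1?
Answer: -25176/35 ≈ -719.31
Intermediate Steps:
g = -1/2 (g = -1 + (1/2)*1 = -1 + 1/2 = -1/2 ≈ -0.50000)
L(U, l) = -l/2 (L(U, l) = l*(-1/2) = -l/2)
r(x, X) = 20
o(t, h) = (2 + t)/(-55 + h) (o(t, h) = 1/((h - 55)/(t + 2)) = 1/((-55 + h)/(2 + t)) = (2 + t)/(-55 + h))
(-739 + o(20, -15)) + r(59, 26) = (-739 + (2 + 20)/(-55 - 15)) + 20 = (-739 + 22/(-70)) + 20 = (-739 - 1/70*22) + 20 = (-739 - 11/35) + 20 = -25876/35 + 20 = -25176/35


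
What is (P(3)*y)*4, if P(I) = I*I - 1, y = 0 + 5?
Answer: 160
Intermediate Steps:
y = 5
P(I) = -1 + I² (P(I) = I² - 1 = -1 + I²)
(P(3)*y)*4 = ((-1 + 3²)*5)*4 = ((-1 + 9)*5)*4 = (8*5)*4 = 40*4 = 160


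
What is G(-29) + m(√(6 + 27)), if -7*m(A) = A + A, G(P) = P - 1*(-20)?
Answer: -9 - 2*√33/7 ≈ -10.641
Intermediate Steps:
G(P) = 20 + P (G(P) = P + 20 = 20 + P)
m(A) = -2*A/7 (m(A) = -(A + A)/7 = -2*A/7)
G(-29) + m(√(6 + 27)) = (20 - 29) - 2*√(6 + 27)/7 = -9 - 2*√33/7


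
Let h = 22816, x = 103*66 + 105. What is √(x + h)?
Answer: √29719 ≈ 172.39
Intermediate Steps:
x = 6903 (x = 6798 + 105 = 6903)
√(x + h) = √(6903 + 22816) = √29719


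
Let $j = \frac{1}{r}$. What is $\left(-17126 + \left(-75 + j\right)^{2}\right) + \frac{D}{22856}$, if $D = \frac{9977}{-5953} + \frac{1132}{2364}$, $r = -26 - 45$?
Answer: $- \frac{1165295608548372587}{101339859285102} \approx -11499.0$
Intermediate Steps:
$r = -71$
$j = - \frac{1}{71}$ ($j = \frac{1}{-71} = - \frac{1}{71} \approx -0.014085$)
$D = - \frac{4211708}{3518223}$ ($D = 9977 \left(- \frac{1}{5953}\right) + 1132 \cdot \frac{1}{2364} = - \frac{9977}{5953} + \frac{283}{591} = - \frac{4211708}{3518223} \approx -1.1971$)
$\left(-17126 + \left(-75 + j\right)^{2}\right) + \frac{D}{22856} = \left(-17126 + \left(-75 - \frac{1}{71}\right)^{2}\right) - \frac{4211708}{3518223 \cdot 22856} = \left(-17126 + \left(- \frac{5326}{71}\right)^{2}\right) - \frac{1052927}{20103126222} = \left(-17126 + \frac{28366276}{5041}\right) - \frac{1052927}{20103126222} = - \frac{57965890}{5041} - \frac{1052927}{20103126222} = - \frac{1165295608548372587}{101339859285102}$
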